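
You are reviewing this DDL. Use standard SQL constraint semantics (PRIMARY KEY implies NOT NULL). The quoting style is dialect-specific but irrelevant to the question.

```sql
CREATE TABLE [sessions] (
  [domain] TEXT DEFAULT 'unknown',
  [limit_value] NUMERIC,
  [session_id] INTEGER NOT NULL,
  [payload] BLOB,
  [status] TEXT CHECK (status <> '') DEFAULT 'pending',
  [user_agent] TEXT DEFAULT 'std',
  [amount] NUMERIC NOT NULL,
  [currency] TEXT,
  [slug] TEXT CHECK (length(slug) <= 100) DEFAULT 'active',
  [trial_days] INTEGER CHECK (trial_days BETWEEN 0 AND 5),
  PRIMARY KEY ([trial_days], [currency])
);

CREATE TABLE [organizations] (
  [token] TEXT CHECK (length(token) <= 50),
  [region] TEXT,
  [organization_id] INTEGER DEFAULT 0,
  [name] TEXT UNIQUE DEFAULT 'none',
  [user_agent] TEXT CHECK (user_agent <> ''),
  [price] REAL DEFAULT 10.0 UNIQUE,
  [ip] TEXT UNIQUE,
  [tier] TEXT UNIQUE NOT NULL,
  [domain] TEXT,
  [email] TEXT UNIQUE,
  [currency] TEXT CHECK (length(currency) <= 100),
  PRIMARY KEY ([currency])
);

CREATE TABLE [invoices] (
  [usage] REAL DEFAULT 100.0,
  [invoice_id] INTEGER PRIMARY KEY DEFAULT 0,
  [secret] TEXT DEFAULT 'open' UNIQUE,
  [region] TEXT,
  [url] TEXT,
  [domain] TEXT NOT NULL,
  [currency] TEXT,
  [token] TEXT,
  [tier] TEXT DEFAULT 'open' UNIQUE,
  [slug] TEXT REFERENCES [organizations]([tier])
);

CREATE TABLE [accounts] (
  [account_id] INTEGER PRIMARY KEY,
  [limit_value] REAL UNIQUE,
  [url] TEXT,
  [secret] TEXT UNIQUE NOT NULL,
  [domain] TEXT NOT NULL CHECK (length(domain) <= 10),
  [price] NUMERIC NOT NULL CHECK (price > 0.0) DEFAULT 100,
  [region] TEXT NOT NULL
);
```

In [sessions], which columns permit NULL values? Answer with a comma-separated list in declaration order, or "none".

domain, limit_value, payload, status, user_agent, slug

- domain: DEFAULT only fills an omitted column; an explicit NULL is still allowed → nullable.
- limit_value: no NOT NULL constraint applies → nullable.
- session_id: declared NOT NULL → not nullable.
- payload: no NOT NULL constraint applies → nullable.
- status: CHECK does not forbid NULL (a CHECK constraint passes when its expression is NULL) → nullable.
- user_agent: DEFAULT only fills an omitted column; an explicit NULL is still allowed → nullable.
- amount: declared NOT NULL → not nullable.
- currency: part of the PRIMARY KEY, which implies NOT NULL → not nullable.
- slug: CHECK does not forbid NULL (a CHECK constraint passes when its expression is NULL) → nullable.
- trial_days: part of the PRIMARY KEY, which implies NOT NULL → not nullable.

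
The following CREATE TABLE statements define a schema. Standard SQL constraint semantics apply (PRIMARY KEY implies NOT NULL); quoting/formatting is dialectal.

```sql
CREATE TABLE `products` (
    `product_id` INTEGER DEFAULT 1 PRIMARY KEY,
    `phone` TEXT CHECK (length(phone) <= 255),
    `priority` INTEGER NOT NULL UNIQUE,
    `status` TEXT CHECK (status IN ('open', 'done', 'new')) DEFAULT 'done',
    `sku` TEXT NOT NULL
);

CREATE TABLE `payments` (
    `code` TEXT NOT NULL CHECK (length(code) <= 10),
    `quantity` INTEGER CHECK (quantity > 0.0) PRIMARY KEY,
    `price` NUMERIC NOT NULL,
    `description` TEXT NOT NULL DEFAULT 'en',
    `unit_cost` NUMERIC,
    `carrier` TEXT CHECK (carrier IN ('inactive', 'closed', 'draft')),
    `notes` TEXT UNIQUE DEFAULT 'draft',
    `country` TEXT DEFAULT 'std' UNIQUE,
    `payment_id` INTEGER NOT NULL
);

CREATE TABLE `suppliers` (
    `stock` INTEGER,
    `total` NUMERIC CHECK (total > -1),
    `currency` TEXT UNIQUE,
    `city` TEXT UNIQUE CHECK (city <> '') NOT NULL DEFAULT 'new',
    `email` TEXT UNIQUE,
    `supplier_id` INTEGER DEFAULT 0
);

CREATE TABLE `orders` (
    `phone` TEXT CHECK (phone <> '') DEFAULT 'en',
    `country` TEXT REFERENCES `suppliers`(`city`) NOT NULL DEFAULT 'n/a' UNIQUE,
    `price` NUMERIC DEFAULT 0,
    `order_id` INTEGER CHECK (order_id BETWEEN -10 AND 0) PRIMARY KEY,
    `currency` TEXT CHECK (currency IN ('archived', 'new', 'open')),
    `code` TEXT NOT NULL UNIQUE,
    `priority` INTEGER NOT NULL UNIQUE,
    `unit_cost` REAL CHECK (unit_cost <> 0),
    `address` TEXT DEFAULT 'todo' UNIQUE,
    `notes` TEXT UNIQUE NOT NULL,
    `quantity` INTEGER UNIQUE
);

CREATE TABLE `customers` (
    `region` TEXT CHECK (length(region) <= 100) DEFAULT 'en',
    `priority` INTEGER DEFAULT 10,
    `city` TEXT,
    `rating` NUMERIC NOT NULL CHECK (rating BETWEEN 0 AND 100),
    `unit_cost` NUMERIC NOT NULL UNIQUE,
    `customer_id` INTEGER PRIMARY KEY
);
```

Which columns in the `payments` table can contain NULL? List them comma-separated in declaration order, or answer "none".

unit_cost, carrier, notes, country

- code: declared NOT NULL → not nullable.
- quantity: part of the PRIMARY KEY, which implies NOT NULL → not nullable.
- price: declared NOT NULL → not nullable.
- description: declared NOT NULL → not nullable.
- unit_cost: no NOT NULL constraint applies → nullable.
- carrier: CHECK does not forbid NULL (a CHECK constraint passes when its expression is NULL) → nullable.
- notes: UNIQUE does not imply NOT NULL → nullable.
- country: UNIQUE does not imply NOT NULL → nullable.
- payment_id: declared NOT NULL → not nullable.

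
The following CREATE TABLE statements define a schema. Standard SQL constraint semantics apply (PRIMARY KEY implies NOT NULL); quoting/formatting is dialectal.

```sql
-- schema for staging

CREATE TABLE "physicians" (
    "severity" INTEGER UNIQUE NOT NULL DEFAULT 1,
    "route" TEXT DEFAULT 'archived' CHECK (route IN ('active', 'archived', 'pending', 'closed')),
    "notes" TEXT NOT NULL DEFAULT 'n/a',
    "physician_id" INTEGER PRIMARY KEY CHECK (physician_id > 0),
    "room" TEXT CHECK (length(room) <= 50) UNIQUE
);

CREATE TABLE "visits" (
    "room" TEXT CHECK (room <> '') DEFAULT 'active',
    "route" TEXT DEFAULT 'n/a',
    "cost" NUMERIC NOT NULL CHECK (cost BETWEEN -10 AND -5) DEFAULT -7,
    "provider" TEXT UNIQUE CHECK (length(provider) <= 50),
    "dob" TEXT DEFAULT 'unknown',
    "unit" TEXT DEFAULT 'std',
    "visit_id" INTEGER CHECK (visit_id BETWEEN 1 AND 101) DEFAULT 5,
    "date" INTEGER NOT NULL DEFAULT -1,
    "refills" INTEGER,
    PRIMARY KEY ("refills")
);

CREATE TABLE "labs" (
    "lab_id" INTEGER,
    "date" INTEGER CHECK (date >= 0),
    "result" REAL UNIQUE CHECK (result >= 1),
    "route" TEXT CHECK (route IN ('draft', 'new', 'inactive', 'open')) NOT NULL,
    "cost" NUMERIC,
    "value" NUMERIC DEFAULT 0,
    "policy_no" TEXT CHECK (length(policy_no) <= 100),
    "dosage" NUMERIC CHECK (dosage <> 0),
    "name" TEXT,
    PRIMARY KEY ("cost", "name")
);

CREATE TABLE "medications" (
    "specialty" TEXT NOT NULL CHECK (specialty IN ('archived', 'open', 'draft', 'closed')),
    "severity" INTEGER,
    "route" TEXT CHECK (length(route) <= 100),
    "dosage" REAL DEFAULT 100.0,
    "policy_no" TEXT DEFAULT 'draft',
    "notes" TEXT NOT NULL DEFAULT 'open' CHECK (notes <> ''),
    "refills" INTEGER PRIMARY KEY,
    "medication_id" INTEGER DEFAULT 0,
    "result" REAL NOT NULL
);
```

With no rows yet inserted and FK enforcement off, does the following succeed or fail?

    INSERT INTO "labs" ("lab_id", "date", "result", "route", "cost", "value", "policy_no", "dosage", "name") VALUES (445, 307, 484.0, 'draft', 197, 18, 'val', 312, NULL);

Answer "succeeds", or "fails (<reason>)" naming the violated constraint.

fails (NOT NULL on name)

name is explicitly set to NULL, but name is part of the PRIMARY KEY (implied NOT NULL).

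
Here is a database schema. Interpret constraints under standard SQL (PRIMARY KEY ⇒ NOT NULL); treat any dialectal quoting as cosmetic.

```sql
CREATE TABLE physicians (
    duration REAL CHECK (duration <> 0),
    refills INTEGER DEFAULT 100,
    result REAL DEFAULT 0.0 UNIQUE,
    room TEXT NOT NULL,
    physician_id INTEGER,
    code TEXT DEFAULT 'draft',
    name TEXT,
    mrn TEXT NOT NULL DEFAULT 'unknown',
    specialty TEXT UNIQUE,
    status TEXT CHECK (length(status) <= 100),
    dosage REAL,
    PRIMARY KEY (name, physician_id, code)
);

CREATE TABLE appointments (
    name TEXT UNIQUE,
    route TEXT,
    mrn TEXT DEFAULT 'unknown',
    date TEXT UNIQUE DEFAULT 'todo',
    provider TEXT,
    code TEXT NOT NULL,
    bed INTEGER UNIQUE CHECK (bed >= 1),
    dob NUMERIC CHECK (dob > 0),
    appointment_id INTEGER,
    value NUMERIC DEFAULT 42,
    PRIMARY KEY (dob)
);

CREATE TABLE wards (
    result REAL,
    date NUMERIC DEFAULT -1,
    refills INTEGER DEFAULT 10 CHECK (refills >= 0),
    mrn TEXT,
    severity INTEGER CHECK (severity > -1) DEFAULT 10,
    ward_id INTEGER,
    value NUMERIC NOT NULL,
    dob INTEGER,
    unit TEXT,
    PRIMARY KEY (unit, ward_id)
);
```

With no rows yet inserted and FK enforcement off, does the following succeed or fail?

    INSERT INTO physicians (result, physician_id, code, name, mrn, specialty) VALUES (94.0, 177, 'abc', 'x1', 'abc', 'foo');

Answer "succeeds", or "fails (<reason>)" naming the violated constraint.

fails (NOT NULL on room)

room is omitted from the column list and has no DEFAULT, so it would receive NULL.
But room is declared NOT NULL.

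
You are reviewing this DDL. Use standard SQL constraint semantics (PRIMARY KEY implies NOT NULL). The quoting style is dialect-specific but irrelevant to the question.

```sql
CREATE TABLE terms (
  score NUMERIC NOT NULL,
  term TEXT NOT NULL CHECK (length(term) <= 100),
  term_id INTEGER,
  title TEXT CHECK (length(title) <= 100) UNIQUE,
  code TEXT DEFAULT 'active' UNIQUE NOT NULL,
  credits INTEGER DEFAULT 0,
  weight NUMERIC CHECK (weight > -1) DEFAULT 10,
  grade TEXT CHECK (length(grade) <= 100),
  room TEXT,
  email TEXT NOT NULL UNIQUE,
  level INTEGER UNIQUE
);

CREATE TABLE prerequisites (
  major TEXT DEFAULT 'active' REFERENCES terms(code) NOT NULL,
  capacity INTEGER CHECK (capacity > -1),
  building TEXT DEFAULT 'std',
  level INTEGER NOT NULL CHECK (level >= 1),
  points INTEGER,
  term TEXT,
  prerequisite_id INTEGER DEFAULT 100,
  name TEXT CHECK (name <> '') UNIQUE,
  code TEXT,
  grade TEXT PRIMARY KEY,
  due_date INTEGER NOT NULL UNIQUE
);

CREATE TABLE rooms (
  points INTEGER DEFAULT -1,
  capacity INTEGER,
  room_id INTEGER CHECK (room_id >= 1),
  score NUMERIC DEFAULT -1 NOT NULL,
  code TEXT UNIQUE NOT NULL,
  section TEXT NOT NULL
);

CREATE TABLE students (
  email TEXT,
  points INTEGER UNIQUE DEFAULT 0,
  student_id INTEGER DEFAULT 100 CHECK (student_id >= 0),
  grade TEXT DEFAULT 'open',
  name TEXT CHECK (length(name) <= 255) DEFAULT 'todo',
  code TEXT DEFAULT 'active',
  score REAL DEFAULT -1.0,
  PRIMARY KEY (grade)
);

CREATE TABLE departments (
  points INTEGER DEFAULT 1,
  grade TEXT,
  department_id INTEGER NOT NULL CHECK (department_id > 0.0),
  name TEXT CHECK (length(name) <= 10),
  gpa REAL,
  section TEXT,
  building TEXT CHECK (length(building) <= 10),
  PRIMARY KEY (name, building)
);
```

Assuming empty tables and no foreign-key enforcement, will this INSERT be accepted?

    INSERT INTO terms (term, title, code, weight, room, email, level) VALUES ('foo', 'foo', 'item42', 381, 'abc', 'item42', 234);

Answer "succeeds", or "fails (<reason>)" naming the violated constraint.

score is omitted from the column list and has no DEFAULT, so it would receive NULL.
But score is declared NOT NULL.

fails (NOT NULL on score)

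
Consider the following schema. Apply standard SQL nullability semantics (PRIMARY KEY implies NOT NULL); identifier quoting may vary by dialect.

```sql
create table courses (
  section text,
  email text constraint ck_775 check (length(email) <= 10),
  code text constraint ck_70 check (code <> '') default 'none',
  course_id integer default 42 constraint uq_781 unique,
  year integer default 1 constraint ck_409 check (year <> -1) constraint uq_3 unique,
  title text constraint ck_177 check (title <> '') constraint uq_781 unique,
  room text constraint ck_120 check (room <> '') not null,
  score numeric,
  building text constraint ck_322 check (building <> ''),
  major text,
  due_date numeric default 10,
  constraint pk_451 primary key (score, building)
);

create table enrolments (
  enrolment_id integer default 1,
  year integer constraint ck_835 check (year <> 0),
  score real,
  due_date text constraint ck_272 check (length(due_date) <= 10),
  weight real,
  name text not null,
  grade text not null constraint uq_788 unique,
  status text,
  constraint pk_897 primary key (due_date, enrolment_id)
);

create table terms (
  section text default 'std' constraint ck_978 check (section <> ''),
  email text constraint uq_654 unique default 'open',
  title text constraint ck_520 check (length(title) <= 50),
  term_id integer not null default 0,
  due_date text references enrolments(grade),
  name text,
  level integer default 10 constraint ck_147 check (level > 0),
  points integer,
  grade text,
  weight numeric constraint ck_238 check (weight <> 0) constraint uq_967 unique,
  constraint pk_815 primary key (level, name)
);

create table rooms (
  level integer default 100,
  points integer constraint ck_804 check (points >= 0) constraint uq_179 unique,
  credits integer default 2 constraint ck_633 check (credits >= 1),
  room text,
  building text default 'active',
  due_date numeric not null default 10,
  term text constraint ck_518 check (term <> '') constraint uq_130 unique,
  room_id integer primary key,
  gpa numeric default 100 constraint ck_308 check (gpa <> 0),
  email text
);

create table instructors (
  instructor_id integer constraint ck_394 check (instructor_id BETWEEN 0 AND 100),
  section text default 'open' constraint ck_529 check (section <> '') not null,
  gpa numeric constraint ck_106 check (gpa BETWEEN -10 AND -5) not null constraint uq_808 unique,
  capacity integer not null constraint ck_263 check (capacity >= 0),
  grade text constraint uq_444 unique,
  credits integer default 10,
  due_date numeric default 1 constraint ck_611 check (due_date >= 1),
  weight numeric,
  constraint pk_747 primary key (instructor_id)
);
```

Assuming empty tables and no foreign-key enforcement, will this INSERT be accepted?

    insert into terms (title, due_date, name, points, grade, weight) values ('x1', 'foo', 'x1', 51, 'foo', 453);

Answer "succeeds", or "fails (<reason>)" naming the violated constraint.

NOT NULL columns: level defaults to 10; name is supplied; term_id defaults to 0.
CHECK constraints: 'x1' satisfies (length(title) <= 50); 453 satisfies (weight <> 0).
No constraint is violated.

succeeds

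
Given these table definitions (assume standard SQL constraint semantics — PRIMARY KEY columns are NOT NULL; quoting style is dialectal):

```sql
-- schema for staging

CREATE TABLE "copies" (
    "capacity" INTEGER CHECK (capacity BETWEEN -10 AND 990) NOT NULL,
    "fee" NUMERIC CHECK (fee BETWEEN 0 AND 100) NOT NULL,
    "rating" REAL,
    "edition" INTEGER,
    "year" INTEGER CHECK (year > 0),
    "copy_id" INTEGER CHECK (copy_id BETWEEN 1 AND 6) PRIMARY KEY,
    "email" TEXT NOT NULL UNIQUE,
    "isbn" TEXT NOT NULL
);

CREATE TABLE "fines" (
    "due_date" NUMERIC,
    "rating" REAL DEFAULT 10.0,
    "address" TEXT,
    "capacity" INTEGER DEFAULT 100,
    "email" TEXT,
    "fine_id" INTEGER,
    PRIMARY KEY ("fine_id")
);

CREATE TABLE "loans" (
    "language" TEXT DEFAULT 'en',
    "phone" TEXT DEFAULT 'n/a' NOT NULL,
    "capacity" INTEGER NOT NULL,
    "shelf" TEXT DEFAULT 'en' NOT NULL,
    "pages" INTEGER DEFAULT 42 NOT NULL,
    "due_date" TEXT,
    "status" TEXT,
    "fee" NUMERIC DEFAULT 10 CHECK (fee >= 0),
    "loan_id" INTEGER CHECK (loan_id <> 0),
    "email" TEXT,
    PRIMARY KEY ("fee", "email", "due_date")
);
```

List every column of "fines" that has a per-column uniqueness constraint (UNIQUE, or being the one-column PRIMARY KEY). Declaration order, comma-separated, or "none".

- due_date: no UNIQUE or single-column PK constraint.
- rating: no UNIQUE or single-column PK constraint.
- address: no UNIQUE or single-column PK constraint.
- capacity: no UNIQUE or single-column PK constraint.
- email: no UNIQUE or single-column PK constraint.
- fine_id: single-column PRIMARY KEY → unique.

fine_id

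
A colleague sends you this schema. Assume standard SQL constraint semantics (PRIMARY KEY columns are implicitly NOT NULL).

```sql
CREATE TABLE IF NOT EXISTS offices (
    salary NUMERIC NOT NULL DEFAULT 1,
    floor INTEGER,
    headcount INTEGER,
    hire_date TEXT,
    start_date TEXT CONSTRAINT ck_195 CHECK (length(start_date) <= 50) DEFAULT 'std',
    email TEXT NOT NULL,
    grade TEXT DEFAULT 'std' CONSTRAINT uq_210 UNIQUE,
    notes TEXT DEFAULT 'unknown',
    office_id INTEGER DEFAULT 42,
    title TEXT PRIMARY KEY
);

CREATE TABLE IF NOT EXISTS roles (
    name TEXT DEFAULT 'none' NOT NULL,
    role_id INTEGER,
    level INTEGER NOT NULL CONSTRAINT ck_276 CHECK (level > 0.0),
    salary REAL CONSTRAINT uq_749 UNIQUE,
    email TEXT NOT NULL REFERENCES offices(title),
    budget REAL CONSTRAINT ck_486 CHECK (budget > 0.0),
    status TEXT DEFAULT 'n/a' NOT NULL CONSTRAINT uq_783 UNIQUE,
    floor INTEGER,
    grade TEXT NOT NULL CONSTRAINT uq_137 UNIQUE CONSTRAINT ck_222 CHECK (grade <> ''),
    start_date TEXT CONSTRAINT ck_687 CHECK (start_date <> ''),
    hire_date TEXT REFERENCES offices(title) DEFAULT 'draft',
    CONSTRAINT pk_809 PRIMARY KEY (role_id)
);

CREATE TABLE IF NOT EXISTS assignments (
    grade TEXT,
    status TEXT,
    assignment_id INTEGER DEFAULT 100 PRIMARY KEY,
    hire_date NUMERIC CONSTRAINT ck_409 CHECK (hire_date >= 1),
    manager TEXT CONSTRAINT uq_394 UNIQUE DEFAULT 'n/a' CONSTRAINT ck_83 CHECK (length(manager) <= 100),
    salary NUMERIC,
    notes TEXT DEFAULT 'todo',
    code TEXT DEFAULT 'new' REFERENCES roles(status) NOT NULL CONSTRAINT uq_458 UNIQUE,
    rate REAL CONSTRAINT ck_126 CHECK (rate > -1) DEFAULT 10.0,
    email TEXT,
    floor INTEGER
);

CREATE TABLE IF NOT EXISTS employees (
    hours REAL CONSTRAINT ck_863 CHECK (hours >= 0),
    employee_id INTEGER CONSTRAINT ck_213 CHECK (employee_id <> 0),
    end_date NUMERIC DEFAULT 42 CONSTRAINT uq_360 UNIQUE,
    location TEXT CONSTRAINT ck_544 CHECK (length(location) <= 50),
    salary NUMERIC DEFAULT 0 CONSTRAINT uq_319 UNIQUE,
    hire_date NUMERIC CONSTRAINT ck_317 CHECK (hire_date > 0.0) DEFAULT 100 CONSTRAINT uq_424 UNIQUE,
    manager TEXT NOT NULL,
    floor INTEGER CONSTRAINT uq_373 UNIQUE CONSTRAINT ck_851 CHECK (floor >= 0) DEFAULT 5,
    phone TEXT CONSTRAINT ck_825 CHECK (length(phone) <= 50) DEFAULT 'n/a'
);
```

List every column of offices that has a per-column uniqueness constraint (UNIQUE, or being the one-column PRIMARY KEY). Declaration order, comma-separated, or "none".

grade, title

- salary: no UNIQUE or single-column PK constraint.
- floor: no UNIQUE or single-column PK constraint.
- headcount: no UNIQUE or single-column PK constraint.
- hire_date: no UNIQUE or single-column PK constraint.
- start_date: no UNIQUE or single-column PK constraint.
- email: no UNIQUE or single-column PK constraint.
- grade: declared UNIQUE → unique.
- notes: no UNIQUE or single-column PK constraint.
- office_id: no UNIQUE or single-column PK constraint.
- title: single-column PRIMARY KEY → unique.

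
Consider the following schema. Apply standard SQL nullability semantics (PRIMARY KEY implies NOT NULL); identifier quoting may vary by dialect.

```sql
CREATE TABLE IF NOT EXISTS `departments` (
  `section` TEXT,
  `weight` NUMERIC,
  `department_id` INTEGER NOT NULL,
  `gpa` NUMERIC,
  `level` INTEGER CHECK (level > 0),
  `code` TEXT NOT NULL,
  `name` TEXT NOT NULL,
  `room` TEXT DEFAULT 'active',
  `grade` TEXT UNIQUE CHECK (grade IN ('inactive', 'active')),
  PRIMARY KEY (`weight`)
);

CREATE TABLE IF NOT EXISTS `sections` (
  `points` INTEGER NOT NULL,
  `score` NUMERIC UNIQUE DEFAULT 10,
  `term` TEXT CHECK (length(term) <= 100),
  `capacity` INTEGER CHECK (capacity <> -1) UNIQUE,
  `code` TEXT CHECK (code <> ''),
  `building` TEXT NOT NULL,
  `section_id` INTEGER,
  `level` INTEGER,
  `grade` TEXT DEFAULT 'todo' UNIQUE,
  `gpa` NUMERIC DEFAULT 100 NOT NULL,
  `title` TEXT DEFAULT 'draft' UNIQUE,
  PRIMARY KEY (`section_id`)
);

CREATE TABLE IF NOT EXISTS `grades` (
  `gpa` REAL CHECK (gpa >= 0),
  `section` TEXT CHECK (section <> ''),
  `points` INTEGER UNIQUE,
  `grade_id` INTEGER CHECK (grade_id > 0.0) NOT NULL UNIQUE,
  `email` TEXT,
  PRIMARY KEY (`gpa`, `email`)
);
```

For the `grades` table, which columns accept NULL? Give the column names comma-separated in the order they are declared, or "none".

- gpa: part of the PRIMARY KEY, which implies NOT NULL → not nullable.
- section: CHECK does not forbid NULL (a CHECK constraint passes when its expression is NULL) → nullable.
- points: UNIQUE does not imply NOT NULL → nullable.
- grade_id: declared NOT NULL → not nullable.
- email: part of the PRIMARY KEY, which implies NOT NULL → not nullable.

section, points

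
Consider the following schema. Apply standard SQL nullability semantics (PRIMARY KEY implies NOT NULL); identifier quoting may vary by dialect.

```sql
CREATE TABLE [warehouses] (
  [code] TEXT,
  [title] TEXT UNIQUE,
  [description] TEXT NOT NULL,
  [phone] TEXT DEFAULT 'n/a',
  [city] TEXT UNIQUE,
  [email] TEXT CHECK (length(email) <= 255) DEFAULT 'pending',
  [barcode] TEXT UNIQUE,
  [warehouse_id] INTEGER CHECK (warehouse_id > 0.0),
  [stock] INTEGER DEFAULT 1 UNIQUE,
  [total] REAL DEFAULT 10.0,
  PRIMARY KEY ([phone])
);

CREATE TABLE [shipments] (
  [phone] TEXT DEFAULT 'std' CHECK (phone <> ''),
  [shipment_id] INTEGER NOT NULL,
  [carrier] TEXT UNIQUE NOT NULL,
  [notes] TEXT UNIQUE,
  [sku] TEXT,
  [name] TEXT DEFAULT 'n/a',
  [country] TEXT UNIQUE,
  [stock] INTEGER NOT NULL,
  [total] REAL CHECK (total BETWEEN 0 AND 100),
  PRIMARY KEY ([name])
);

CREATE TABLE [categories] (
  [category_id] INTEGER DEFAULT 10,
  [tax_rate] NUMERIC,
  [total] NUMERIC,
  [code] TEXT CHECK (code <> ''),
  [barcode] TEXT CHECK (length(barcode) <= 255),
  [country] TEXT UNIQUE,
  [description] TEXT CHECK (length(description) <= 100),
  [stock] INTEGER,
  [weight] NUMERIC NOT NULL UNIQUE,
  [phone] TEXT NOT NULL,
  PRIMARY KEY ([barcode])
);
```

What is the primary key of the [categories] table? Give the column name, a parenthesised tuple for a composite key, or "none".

barcode

barcode is declared PRIMARY KEY as a table-level PRIMARY KEY clause.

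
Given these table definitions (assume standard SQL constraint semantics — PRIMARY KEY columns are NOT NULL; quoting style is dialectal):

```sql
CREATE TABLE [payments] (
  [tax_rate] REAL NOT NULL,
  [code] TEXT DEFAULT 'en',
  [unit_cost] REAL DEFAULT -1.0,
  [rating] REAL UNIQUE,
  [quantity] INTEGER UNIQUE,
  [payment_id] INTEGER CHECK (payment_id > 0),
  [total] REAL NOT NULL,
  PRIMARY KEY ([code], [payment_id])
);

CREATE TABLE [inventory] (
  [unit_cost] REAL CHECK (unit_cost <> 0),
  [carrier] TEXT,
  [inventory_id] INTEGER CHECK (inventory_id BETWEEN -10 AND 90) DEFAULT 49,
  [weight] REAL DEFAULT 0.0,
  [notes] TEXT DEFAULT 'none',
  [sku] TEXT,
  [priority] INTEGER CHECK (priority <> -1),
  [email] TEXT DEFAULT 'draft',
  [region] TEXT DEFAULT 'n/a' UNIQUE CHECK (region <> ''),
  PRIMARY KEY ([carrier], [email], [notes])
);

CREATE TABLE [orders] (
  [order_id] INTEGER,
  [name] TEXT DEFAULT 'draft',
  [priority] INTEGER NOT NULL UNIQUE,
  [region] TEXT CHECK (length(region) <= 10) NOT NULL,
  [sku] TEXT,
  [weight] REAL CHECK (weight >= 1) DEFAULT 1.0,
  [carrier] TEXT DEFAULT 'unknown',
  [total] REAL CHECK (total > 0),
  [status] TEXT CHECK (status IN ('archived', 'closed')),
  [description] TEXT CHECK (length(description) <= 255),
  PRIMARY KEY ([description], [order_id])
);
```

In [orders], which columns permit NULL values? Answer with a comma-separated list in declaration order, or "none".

name, sku, weight, carrier, total, status

- order_id: part of the PRIMARY KEY, which implies NOT NULL → not nullable.
- name: DEFAULT only fills an omitted column; an explicit NULL is still allowed → nullable.
- priority: declared NOT NULL → not nullable.
- region: declared NOT NULL → not nullable.
- sku: no NOT NULL constraint applies → nullable.
- weight: CHECK does not forbid NULL (a CHECK constraint passes when its expression is NULL) → nullable.
- carrier: DEFAULT only fills an omitted column; an explicit NULL is still allowed → nullable.
- total: CHECK does not forbid NULL (a CHECK constraint passes when its expression is NULL) → nullable.
- status: CHECK does not forbid NULL (a CHECK constraint passes when its expression is NULL) → nullable.
- description: part of the PRIMARY KEY, which implies NOT NULL → not nullable.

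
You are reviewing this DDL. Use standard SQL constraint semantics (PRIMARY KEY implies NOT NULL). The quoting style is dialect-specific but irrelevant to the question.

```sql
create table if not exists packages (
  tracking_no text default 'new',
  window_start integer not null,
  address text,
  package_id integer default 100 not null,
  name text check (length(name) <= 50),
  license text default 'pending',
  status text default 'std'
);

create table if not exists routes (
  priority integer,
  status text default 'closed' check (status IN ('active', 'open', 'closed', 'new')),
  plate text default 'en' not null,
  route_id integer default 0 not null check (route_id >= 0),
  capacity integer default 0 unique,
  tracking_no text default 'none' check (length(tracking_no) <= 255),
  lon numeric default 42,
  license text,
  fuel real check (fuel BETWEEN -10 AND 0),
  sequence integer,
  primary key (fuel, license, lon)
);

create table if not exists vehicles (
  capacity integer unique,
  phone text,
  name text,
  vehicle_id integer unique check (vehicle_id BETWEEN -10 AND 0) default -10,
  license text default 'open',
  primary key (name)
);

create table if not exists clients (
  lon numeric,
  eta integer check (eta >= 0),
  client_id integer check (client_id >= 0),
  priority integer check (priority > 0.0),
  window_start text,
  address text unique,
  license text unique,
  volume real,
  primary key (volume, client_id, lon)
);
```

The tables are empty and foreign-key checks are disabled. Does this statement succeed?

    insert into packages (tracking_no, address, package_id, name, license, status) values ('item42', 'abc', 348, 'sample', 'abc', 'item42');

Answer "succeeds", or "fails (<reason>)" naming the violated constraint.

fails (NOT NULL on window_start)

window_start is omitted from the column list and has no DEFAULT, so it would receive NULL.
But window_start is declared NOT NULL.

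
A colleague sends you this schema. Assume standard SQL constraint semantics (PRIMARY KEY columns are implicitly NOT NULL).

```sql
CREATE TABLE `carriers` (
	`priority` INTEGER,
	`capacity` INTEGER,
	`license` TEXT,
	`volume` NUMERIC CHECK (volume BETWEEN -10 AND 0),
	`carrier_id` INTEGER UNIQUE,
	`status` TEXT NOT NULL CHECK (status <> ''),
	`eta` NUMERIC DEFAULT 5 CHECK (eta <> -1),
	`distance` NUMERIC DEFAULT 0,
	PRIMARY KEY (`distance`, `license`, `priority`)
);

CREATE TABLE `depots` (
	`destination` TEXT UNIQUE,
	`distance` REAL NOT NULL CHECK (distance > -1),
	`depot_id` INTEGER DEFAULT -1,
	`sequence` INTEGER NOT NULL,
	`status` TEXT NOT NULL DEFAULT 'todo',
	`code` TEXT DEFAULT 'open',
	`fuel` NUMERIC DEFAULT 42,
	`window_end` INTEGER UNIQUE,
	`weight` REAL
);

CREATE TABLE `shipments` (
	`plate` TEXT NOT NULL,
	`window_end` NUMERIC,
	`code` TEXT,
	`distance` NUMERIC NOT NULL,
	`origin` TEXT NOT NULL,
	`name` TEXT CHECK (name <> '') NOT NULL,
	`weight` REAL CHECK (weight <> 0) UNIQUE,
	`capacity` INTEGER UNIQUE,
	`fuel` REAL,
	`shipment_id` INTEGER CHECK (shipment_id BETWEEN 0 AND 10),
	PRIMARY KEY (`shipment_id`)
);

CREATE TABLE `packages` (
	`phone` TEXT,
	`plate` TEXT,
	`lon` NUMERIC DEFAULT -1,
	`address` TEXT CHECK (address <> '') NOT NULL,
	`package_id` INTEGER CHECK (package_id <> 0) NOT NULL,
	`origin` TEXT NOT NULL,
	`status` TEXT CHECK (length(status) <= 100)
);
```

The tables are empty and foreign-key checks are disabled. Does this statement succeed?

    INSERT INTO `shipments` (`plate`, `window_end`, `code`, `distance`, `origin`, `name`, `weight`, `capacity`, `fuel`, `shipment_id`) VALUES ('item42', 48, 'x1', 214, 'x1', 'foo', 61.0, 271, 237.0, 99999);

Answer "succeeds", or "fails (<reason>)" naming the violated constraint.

fails (CHECK on shipment_id)

The value 99999 for shipment_id violates CHECK (shipment_id BETWEEN 0 AND 10).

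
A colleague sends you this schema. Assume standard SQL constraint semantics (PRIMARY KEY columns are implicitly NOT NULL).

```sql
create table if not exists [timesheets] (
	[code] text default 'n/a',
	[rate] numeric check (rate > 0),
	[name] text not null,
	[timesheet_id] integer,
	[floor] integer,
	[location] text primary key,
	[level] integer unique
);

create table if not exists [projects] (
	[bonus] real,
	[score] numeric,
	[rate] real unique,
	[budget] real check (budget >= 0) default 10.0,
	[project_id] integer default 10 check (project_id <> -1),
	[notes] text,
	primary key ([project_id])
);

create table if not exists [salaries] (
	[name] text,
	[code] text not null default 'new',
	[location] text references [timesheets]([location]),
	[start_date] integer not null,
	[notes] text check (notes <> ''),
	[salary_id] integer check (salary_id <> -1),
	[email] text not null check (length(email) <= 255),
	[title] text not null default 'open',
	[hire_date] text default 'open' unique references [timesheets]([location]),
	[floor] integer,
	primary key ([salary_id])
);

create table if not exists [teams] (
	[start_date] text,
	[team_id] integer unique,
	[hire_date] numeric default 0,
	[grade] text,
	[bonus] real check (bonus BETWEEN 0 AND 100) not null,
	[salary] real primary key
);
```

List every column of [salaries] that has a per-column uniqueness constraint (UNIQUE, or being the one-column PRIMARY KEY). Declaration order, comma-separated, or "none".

- name: no UNIQUE or single-column PK constraint.
- code: no UNIQUE or single-column PK constraint.
- location: no UNIQUE or single-column PK constraint.
- start_date: no UNIQUE or single-column PK constraint.
- notes: no UNIQUE or single-column PK constraint.
- salary_id: single-column PRIMARY KEY → unique.
- email: no UNIQUE or single-column PK constraint.
- title: no UNIQUE or single-column PK constraint.
- hire_date: declared UNIQUE → unique.
- floor: no UNIQUE or single-column PK constraint.

salary_id, hire_date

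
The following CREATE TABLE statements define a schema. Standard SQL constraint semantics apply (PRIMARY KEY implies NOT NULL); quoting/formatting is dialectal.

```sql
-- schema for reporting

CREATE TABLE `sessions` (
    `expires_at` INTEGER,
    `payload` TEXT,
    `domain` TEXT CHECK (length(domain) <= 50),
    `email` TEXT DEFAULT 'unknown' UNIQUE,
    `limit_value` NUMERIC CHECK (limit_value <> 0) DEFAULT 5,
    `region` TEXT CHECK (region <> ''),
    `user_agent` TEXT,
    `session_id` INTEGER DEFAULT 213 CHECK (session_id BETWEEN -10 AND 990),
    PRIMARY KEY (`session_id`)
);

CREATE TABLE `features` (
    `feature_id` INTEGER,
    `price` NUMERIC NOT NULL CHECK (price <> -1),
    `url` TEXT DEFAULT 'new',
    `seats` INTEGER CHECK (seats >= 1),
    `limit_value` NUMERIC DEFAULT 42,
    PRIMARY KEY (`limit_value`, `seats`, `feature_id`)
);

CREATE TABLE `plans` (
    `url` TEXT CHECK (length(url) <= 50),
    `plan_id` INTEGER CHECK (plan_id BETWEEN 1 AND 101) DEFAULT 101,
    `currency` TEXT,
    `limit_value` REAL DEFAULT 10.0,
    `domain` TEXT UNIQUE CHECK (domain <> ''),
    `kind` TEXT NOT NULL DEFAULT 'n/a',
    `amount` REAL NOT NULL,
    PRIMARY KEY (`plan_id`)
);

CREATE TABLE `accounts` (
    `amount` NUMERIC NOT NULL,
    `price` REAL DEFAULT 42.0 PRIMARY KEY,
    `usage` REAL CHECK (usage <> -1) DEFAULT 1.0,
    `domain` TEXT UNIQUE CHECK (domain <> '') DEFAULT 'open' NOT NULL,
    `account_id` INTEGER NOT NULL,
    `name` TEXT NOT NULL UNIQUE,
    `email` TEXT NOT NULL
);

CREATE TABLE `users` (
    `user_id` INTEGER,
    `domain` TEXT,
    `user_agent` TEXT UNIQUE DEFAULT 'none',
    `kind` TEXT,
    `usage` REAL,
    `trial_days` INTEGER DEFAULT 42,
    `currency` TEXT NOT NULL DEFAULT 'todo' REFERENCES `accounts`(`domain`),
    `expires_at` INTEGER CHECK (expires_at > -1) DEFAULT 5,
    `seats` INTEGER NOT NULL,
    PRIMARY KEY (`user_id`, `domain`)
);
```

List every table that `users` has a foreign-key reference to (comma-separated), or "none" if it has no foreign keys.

- currency REFERENCES accounts(domain).

accounts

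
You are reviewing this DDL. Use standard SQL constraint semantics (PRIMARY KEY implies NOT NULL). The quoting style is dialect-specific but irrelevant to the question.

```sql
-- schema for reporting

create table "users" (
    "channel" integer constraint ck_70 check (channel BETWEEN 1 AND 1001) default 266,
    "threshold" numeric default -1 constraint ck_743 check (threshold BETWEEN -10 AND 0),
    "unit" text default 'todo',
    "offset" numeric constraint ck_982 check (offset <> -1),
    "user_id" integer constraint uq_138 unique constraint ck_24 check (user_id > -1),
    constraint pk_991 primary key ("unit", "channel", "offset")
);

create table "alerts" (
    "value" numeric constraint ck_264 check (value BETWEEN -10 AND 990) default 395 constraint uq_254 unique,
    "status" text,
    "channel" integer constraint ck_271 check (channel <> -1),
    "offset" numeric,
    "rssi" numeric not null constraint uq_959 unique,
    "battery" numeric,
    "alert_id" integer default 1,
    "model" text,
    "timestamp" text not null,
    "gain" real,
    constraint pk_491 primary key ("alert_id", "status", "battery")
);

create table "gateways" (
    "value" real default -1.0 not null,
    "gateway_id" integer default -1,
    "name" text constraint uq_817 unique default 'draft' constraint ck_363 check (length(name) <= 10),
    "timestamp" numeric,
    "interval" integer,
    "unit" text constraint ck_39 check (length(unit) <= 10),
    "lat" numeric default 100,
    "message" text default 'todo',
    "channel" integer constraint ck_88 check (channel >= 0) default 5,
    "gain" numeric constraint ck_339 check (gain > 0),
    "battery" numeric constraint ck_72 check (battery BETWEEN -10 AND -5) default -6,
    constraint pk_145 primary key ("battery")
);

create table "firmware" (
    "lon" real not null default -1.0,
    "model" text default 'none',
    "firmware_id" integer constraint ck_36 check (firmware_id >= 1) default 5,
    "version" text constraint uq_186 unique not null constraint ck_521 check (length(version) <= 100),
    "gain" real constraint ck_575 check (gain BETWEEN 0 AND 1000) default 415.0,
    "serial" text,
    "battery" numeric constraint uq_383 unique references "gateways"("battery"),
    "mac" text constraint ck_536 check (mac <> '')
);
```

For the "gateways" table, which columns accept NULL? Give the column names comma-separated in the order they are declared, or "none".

gateway_id, name, timestamp, interval, unit, lat, message, channel, gain

- value: declared NOT NULL → not nullable.
- gateway_id: DEFAULT only fills an omitted column; an explicit NULL is still allowed → nullable.
- name: CHECK does not forbid NULL (a CHECK constraint passes when its expression is NULL) → nullable.
- timestamp: no NOT NULL constraint applies → nullable.
- interval: no NOT NULL constraint applies → nullable.
- unit: CHECK does not forbid NULL (a CHECK constraint passes when its expression is NULL) → nullable.
- lat: DEFAULT only fills an omitted column; an explicit NULL is still allowed → nullable.
- message: DEFAULT only fills an omitted column; an explicit NULL is still allowed → nullable.
- channel: CHECK does not forbid NULL (a CHECK constraint passes when its expression is NULL) → nullable.
- gain: CHECK does not forbid NULL (a CHECK constraint passes when its expression is NULL) → nullable.
- battery: part of the PRIMARY KEY, which implies NOT NULL → not nullable.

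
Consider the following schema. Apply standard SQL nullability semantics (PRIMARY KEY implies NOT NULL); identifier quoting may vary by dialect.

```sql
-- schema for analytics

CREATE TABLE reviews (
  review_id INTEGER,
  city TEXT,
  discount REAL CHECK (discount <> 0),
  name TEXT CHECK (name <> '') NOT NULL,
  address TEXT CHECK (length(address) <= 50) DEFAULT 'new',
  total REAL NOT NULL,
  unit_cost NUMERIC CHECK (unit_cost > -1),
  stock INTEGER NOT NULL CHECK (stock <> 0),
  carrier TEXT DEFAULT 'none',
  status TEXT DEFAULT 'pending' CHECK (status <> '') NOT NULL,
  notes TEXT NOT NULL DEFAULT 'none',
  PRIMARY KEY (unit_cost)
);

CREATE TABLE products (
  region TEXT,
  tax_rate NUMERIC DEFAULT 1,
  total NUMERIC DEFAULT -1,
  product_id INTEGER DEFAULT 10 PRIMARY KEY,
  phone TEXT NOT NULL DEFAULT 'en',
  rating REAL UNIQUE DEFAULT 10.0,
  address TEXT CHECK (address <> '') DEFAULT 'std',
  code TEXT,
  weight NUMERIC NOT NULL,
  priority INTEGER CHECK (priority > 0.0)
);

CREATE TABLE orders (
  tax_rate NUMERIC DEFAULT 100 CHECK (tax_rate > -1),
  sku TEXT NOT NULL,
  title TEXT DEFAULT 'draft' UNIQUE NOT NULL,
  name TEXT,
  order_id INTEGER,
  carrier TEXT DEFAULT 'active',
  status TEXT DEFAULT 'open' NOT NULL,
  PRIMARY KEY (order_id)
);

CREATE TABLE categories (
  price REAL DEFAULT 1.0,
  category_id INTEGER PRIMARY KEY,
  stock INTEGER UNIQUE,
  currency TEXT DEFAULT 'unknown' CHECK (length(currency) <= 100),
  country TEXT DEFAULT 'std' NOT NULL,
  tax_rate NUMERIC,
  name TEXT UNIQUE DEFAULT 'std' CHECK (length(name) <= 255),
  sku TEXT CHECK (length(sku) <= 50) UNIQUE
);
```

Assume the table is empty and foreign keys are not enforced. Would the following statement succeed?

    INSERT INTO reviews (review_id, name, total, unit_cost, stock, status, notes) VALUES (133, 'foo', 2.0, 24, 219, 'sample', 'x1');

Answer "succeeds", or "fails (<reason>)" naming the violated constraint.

succeeds

NOT NULL columns: name is supplied; notes is supplied; status is supplied; stock is supplied; total is supplied; unit_cost is supplied.
CHECK constraints: 'foo' satisfies (name <> ''); 24 satisfies (unit_cost > -1); 219 satisfies (stock <> 0); 'sample' satisfies (status <> '').
No constraint is violated.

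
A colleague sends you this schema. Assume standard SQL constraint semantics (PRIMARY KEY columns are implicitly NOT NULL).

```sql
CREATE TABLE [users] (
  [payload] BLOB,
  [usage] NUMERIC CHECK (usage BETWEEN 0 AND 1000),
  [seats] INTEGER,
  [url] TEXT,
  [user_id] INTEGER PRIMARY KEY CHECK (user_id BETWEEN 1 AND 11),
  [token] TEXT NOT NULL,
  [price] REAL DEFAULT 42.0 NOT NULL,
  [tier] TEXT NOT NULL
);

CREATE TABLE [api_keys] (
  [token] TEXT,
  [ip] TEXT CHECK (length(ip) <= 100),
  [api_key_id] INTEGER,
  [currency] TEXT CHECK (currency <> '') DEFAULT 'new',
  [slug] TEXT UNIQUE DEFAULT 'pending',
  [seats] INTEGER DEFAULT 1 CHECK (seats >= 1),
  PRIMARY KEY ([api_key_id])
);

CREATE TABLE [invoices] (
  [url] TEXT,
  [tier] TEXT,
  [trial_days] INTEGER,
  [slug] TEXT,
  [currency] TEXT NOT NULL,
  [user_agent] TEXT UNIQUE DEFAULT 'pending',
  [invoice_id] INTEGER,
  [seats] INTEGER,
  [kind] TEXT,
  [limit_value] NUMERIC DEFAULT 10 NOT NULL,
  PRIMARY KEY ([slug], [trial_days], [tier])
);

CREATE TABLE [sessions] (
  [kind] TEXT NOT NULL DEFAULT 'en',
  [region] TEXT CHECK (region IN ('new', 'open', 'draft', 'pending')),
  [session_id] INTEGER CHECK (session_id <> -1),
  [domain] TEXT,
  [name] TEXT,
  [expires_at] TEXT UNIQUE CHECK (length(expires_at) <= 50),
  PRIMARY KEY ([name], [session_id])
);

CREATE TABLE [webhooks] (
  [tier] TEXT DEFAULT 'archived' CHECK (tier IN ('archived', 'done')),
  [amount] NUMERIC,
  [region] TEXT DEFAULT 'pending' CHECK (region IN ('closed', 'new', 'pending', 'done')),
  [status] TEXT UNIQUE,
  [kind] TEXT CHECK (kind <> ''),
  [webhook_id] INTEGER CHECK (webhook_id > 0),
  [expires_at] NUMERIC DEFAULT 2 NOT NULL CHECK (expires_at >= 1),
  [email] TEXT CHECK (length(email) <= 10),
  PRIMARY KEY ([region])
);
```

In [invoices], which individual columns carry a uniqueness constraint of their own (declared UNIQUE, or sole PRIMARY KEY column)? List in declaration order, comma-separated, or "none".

user_agent

- url: no UNIQUE or single-column PK constraint.
- tier: part of a composite PRIMARY KEY — only the tuple is unique, not this column on its own.
- trial_days: part of a composite PRIMARY KEY — only the tuple is unique, not this column on its own.
- slug: part of a composite PRIMARY KEY — only the tuple is unique, not this column on its own.
- currency: no UNIQUE or single-column PK constraint.
- user_agent: declared UNIQUE → unique.
- invoice_id: no UNIQUE or single-column PK constraint.
- seats: no UNIQUE or single-column PK constraint.
- kind: no UNIQUE or single-column PK constraint.
- limit_value: no UNIQUE or single-column PK constraint.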